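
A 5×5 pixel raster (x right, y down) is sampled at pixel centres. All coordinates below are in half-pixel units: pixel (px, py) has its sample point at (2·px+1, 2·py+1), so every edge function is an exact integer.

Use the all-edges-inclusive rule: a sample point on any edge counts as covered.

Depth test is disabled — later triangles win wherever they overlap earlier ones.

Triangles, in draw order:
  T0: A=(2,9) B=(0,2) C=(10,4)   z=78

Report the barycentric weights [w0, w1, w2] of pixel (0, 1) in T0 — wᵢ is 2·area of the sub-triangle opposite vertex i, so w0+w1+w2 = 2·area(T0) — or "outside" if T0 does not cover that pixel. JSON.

T0:
  2·area = 66
  edge (2, 9)→(0, 2): d=(-2,-7) inclusive
  edge (0, 2)→(10, 4): d=(10,2) inclusive
  edge (10, 4)→(2, 9): d=(-8,5) inclusive
    (0,1)@(1, 3): e=[5,8,53] → #
    (1,1)@(3, 3): e=[19,4,43] → #
    (2,1)@(5, 3): e=[33,0,33] → #  [on edge]
    (3,1)@(7, 3): e=[47,-4,23] → ·
    (0,2)@(1, 5): e=[1,28,37] → #
    (3,2)@(7, 5): e=[43,16,7] → #
    (4,2)@(9, 5): e=[57,12,-3] → ·
    (0,3)@(1, 7): e=[-3,48,21] → ·
    (1,3)@(3, 7): e=[11,44,11] → #
    (3,3)@(7, 7): e=[39,36,-9] → ·
    (1,4)@(3, 9): e=[7,64,-5] → ·
    (2,4)@(5, 9): e=[21,60,-15] → ·
  covered (9 px):
    · · · · ·
    # # # · ·
    # # # # ·
    · # # · ·
    · · · · ·

Result: [8,53,5]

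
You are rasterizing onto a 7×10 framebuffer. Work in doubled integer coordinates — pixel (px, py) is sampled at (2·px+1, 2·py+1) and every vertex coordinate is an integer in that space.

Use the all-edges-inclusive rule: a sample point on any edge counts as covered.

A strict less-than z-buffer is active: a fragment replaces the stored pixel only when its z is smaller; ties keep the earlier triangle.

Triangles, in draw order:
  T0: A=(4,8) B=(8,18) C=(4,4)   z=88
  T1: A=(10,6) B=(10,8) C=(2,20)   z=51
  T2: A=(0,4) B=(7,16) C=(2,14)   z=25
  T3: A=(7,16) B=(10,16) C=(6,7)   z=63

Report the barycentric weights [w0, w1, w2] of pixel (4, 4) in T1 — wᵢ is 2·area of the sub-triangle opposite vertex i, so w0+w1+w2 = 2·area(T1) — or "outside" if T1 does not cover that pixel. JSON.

T0:
  2·area = 16  (B↔C swapped to make it positive)
  edge (4, 8)→(4, 4): d=(0,-4) inclusive
  edge (4, 4)→(8, 18): d=(4,14) inclusive
  edge (8, 18)→(4, 8): d=(-4,-10) inclusive
    (2,4)@(5, 9): e=[4,6,6] → #
    (3,4)@(7, 9): e=[12,-22,26] → ·
    (2,5)@(5, 11): e=[4,14,-2] → ·
    (3,7)@(7, 15): e=[12,2,2] → #
    (4,7)@(9, 15): e=[20,-26,22] → ·
    (3,8)@(7, 17): e=[12,10,-6] → ·
  covered (2 px):
    · · · · · · ·
    · · · · · · ·
    · · · · · · ·
    · · · · · · ·
    · · # · · · ·
    · · · · · · ·
    · · · · · · ·
    · · · # · · ·
    · · · · · · ·
    · · · · · · ·
T1:
  2·area = 16
  edge (10, 6)→(10, 8): d=(0,2) inclusive
  edge (10, 8)→(2, 20): d=(-8,12) inclusive
  edge (2, 20)→(10, 6): d=(8,-14) inclusive
    (4,4)@(9, 9): e=[2,4,10] → #
    (5,4)@(11, 9): e=[-2,-20,38] → ·
    (4,5)@(9, 11): e=[2,-12,26] → ·
    (2,7)@(5, 15): e=[10,4,2] → #
    (3,7)@(7, 15): e=[6,-20,30] → ·
    (2,8)@(5, 17): e=[10,-12,18] → ·
  covered (2 px):
    · · · · · · ·
    · · · · · · ·
    · · · · · · ·
    · · · · · · ·
    · · · · # · ·
    · · · · · · ·
    · · · · · · ·
    · · # · · · ·
    · · · · · · ·
    · · · · · · ·
T2:
  2·area = 46
  edge (0, 4)→(7, 16): d=(7,12) inclusive
  edge (7, 16)→(2, 14): d=(-5,-2) inclusive
  edge (2, 14)→(0, 4): d=(-2,-10) inclusive
    (0,3)@(1, 7): e=[9,33,4] → #
    (1,3)@(3, 7): e=[-15,37,24] → ·
    (0,4)@(1, 9): e=[23,23,0] → #  [on edge]
    (1,4)@(3, 9): e=[-1,27,20] → ·
    (0,5)@(1, 11): e=[37,13,-4] → ·
    (1,5)@(3, 11): e=[13,17,16] → #
    (2,5)@(5, 11): e=[-11,21,36] → ·
    (1,6)@(3, 13): e=[27,7,12] → #
    (2,6)@(5, 13): e=[3,11,32] → #
    (3,6)@(7, 13): e=[-21,15,52] → ·
    (1,7)@(3, 15): e=[41,-3,8] → ·
    (2,7)@(5, 15): e=[17,1,28] → #
    (1,9)@(3, 19): e=[69,-23,0] → ·  [on edge]
  covered (6 px):
    · · · · · · ·
    · · · · · · ·
    · · · · · · ·
    # · · · · · ·
    # · · · · · ·
    · # · · · · ·
    · # # · · · ·
    · · # · · · ·
    · · · · · · ·
    · · · · · · ·
T3:
  2·area = 27  (B↔C swapped to make it positive)
  edge (7, 16)→(6, 7): d=(-1,-9) inclusive
  edge (6, 7)→(10, 16): d=(4,9) inclusive
  edge (10, 16)→(7, 16): d=(-3,0) inclusive
    (3,5)@(7, 11): e=[5,7,15] → #
    (4,5)@(9, 11): e=[23,-11,15] → ·
    (3,6)@(7, 13): e=[3,15,9] → #
    (4,6)@(9, 13): e=[21,-3,9] → ·
    (3,7)@(7, 15): e=[1,23,3] → #
    (4,7)@(9, 15): e=[19,5,3] → #
    (5,7)@(11, 15): e=[37,-13,3] → ·
    (3,8)@(7, 17): e=[-1,31,-3] → ·
    (4,8)@(9, 17): e=[17,13,-3] → ·
  covered (4 px):
    · · · · · · ·
    · · · · · · ·
    · · · · · · ·
    · · · · · · ·
    · · · · · · ·
    · · · # · · ·
    · · · # · · ·
    · · · # # · ·
    · · · · · · ·
    · · · · · · ·

Final: [4,10,2]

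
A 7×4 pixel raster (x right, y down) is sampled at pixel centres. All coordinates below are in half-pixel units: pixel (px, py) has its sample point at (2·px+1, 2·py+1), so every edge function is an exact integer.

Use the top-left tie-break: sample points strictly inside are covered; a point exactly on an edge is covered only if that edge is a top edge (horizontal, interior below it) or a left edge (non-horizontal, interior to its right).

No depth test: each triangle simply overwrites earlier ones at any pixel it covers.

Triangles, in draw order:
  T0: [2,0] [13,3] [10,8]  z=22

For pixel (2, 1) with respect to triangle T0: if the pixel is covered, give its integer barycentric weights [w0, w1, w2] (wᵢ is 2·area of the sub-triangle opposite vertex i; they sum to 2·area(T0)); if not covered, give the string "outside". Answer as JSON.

T0:
  2·area = 64
  edge (2, 0)→(13, 3): d=(11,3) right/bottom  bias=-1
  edge (13, 3)→(10, 8): d=(-3,5) right/bottom  bias=-1
  edge (10, 8)→(2, 0): d=(-8,-8) top-left  bias=+0
    (1,0)@(3, 1): e=[8,56,0] → █  [on edge]
    (2,0)@(5, 1): e=[2,46,16] → █
    (3,0)@(7, 1): e=[-4,36,32] → ·
    (1,1)@(3, 3): e=[30,50,-16] → ·
    (2,1)@(5, 3): e=[24,40,0] → █  [on edge]
    (3,1)@(7, 3): e=[18,30,16] → █
    (4,1)@(9, 3): e=[12,20,32] → █
    (5,1)@(11, 3): e=[6,10,48] → █
    (6,1)@(13, 3): e=[0,0,64] → ·  [on edge]
    (2,2)@(5, 5): e=[46,34,-16] → ·
    (3,2)@(7, 5): e=[40,24,0] → █  [on edge]
    (6,2)@(13, 5): e=[22,-6,48] → ·
    (4,3)@(9, 7): e=[56,8,0] → █  [on edge]
  covered (10 px):
    · █ █ · · · ·
    · · █ █ █ █ ·
    · · · █ █ █ ·
    · · · · █ · ·

Result: [40,0,24]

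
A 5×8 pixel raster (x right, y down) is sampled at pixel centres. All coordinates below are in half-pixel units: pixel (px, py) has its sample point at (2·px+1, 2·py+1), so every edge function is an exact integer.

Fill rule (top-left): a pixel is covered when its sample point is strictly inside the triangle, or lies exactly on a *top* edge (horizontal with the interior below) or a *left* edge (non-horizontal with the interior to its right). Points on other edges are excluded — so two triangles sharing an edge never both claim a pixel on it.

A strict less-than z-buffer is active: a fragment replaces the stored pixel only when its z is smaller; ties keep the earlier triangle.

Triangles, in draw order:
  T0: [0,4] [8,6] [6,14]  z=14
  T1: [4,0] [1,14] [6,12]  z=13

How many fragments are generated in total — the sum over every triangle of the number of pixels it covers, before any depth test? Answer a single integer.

T0:
  2·area = 68
  edge (0, 4)→(8, 6): d=(8,2) right/bottom  bias=-1
  edge (8, 6)→(6, 14): d=(-2,8) right/bottom  bias=-1
  edge (6, 14)→(0, 4): d=(-6,-10) top-left  bias=+0
    (0,2)@(1, 5): e=[6,58,4] → #
    (1,2)@(3, 5): e=[2,42,24] → #
    (2,2)@(5, 5): e=[-2,26,44] → ·
    (0,3)@(1, 7): e=[22,54,-8] → ·
    (1,3)@(3, 7): e=[18,38,12] → #
    (2,3)@(5, 7): e=[14,22,32] → #
    (3,3)@(7, 7): e=[10,6,52] → #
    (4,3)@(9, 7): e=[6,-10,72] → ·
    (1,4)@(3, 9): e=[34,34,0] → #  [on edge]
    (4,4)@(9, 9): e=[22,-14,60] → ·
    (1,5)@(3, 11): e=[50,30,-12] → ·
    (2,5)@(5, 11): e=[46,14,8] → #
  covered (9 px):
    · · · · ·
    · · · · ·
    # # · · ·
    · # # # ·
    · # # # ·
    · · # · ·
    · · · · ·
    · · · · ·
T1:
  2·area = 64  (B↔C swapped to make it positive)
  edge (4, 0)→(6, 12): d=(2,12) right/bottom  bias=-1
  edge (6, 12)→(1, 14): d=(-5,2) right/bottom  bias=-1
  edge (1, 14)→(4, 0): d=(3,-14) top-left  bias=+0
    (1,2)@(3, 5): e=[22,41,1] → #
    (2,2)@(5, 5): e=[-2,37,29] → ·
    (1,3)@(3, 7): e=[26,31,7] → #
    (2,3)@(5, 7): e=[2,27,35] → #
    (3,3)@(7, 7): e=[-22,23,63] → ·
    (1,4)@(3, 9): e=[30,21,13] → #
    (3,4)@(7, 9): e=[-18,13,69] → ·
    (1,5)@(3, 11): e=[34,11,19] → #
    (3,5)@(7, 11): e=[-14,3,75] → ·
    (1,6)@(3, 13): e=[38,1,25] → #
    (2,6)@(5, 13): e=[14,-3,53] → ·
    (1,7)@(3, 15): e=[42,-9,31] → ·
  covered (8 px):
    · · · · ·
    · · · · ·
    · # · · ·
    · # # · ·
    · # # · ·
    · # # · ·
    · # · · ·
    · · · · ·

Answer: 17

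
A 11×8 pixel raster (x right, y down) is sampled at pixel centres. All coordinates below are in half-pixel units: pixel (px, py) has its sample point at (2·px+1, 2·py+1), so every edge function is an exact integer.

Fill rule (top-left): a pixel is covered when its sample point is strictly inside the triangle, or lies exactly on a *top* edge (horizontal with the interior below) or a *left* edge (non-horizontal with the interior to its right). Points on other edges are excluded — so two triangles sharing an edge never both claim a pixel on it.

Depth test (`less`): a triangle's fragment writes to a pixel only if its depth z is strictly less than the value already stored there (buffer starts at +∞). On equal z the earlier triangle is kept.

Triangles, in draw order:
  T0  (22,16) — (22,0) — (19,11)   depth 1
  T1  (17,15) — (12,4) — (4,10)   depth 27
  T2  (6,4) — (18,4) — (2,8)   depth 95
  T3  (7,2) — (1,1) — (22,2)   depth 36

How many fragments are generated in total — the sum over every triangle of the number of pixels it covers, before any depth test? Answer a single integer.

T0:
  2·area = 48  (B↔C swapped to make it positive)
  edge (22, 16)→(19, 11): d=(-3,-5) top-left  bias=+0
  edge (19, 11)→(22, 0): d=(3,-11) top-left  bias=+0
  edge (22, 0)→(22, 16): d=(0,16) right/bottom  bias=-1
    (6,0)@(13, 1): e=[0,-96,144] → ·  [on edge]
    (10,2)@(21, 5): e=[28,4,16] → █
    (10,3)@(21, 7): e=[22,10,16] → █
    (10,4)@(21, 9): e=[16,16,16] → █
    (9,5)@(19, 11): e=[0,0,48] → █  [on edge]
    (9,6)@(19, 13): e=[-6,6,48] → ·
    (10,6)@(21, 13): e=[4,28,16] → █
    (10,7)@(21, 15): e=[-2,34,16] → ·
  covered (6 px):
    · · · · · · · · · · ·
    · · · · · · · · · · ·
    · · · · · · · · · · █
    · · · · · · · · · · █
    · · · · · · · · · · █
    · · · · · · · · · █ █
    · · · · · · · · · · █
    · · · · · · · · · · ·
T1:
  2·area = 118  (B↔C swapped to make it positive)
  edge (17, 15)→(4, 10): d=(-13,-5) top-left  bias=+0
  edge (4, 10)→(12, 4): d=(8,-6) top-left  bias=+0
  edge (12, 4)→(17, 15): d=(5,11) right/bottom  bias=-1
    (5,2)@(11, 5): e=[100,2,16] → █
    (6,2)@(13, 5): e=[110,14,-6] → ·
    (4,3)@(9, 7): e=[64,6,48] → █
    (6,3)@(13, 7): e=[84,30,4] → █
    (7,3)@(15, 7): e=[94,42,-18] → ·
    (3,4)@(7, 9): e=[28,10,80] → █
    (7,4)@(15, 9): e=[68,58,-8] → ·
    (3,5)@(7, 11): e=[2,26,90] → █
    (7,5)@(15, 11): e=[42,74,2] → █
    (8,5)@(17, 11): e=[52,86,-20] → ·
    (3,6)@(7, 13): e=[-24,42,100] → ·
    (4,6)@(9, 13): e=[-14,54,78] → ·
    (8,7)@(17, 15): e=[0,118,0] → ·  [on edge]
  covered (15 px):
    · · · · · · · · · · ·
    · · · · · · · · · · ·
    · · · · · █ · · · · ·
    · · · · █ █ █ · · · ·
    · · · █ █ █ █ · · · ·
    · · · █ █ █ █ █ · · ·
    · · · · · · █ █ · · ·
    · · · · · · · · · · ·
T2:
  2·area = 48
  edge (6, 4)→(18, 4): d=(12,0) top-left  bias=+0
  edge (18, 4)→(2, 8): d=(-16,4) right/bottom  bias=-1
  edge (2, 8)→(6, 4): d=(4,-4) top-left  bias=+0
    (4,0)@(9, 1): e=[-36,84,0] → ·  [on edge]
    (3,1)@(7, 3): e=[-12,60,0] → ·  [on edge]
    (2,2)@(5, 5): e=[12,36,0] → █  [on edge]
    (3,2)@(7, 5): e=[12,28,8] → █
    (4,2)@(9, 5): e=[12,20,16] → █
    (5,2)@(11, 5): e=[12,12,24] → █
    (6,2)@(13, 5): e=[12,4,32] → █
    (7,2)@(15, 5): e=[12,-4,40] → ·
    (1,3)@(3, 7): e=[36,12,0] → █  [on edge]
    (3,3)@(7, 7): e=[36,-4,16] → ·
    (4,3)@(9, 7): e=[36,-12,24] → ·
    (5,3)@(11, 7): e=[36,-20,32] → ·
    (0,4)@(1, 9): e=[60,-12,0] → ·  [on edge]
  covered (7 px):
    · · · · · · · · · · ·
    · · · · · · · · · · ·
    · · █ █ █ █ █ · · · ·
    · █ █ · · · · · · · ·
    · · · · · · · · · · ·
    · · · · · · · · · · ·
    · · · · · · · · · · ·
    · · · · · · · · · · ·
T3:
  2·area = 15
  edge (7, 2)→(1, 1): d=(-6,-1) top-left  bias=+0
  edge (1, 1)→(22, 2): d=(21,1) right/bottom  bias=-1
  edge (22, 2)→(7, 2): d=(-15,0) right/bottom  bias=-1
    (0,0)@(1, 1): e=[0,0,15] → ·  [on edge]
    (6,1)@(13, 3): e=[0,30,-15] → ·  [on edge]
  covered (0 px):
    · · · · · · · · · · ·
    · · · · · · · · · · ·
    · · · · · · · · · · ·
    · · · · · · · · · · ·
    · · · · · · · · · · ·
    · · · · · · · · · · ·
    · · · · · · · · · · ·
    · · · · · · · · · · ·

Result: 28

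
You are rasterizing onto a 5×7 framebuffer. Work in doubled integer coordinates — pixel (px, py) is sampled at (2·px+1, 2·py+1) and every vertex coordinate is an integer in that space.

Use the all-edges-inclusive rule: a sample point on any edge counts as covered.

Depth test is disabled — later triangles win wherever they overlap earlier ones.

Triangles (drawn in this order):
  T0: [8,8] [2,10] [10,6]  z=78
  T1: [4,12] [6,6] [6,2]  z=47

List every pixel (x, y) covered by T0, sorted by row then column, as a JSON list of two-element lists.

T0:
  2·area = 8
  edge (8, 8)→(2, 10): d=(-6,2) inclusive
  edge (2, 10)→(10, 6): d=(8,-4) inclusive
  edge (10, 6)→(8, 8): d=(-2,2) inclusive
    (4,3)@(9, 7): e=[4,4,0] → █  [on edge]
    (2,4)@(5, 9): e=[0,4,4] → █  [on edge]
    (3,4)@(7, 9): e=[-4,12,0] → ·  [on edge]
    (4,4)@(9, 9): e=[-8,20,-4] → ·
    (2,5)@(5, 11): e=[-12,20,0] → ·  [on edge]
    (1,6)@(3, 13): e=[-20,28,0] → ·  [on edge]
  covered (2 px):
    · · · · ·
    · · · · ·
    · · · · ·
    · · · · █
    · · █ · ·
    · · · · ·
    · · · · ·
T1:
  2·area = 8  (B↔C swapped to make it positive)
  edge (4, 12)→(6, 2): d=(2,-10) inclusive
  edge (6, 2)→(6, 6): d=(0,4) inclusive
  edge (6, 6)→(4, 12): d=(-2,6) inclusive
    (3,1)@(7, 3): e=[12,-4,0] → ·  [on edge]
    (2,3)@(5, 7): e=[0,4,4] → █  [on edge]
    (3,3)@(7, 7): e=[20,-4,-8] → ·
    (2,4)@(5, 9): e=[4,4,0] → █  [on edge]
    (3,4)@(7, 9): e=[24,-4,-12] → ·
    (2,5)@(5, 11): e=[8,4,-4] → ·
  covered (2 px):
    · · · · ·
    · · · · ·
    · · · · ·
    · · █ · ·
    · · █ · ·
    · · · · ·
    · · · · ·

Result: [[4,3],[2,4]]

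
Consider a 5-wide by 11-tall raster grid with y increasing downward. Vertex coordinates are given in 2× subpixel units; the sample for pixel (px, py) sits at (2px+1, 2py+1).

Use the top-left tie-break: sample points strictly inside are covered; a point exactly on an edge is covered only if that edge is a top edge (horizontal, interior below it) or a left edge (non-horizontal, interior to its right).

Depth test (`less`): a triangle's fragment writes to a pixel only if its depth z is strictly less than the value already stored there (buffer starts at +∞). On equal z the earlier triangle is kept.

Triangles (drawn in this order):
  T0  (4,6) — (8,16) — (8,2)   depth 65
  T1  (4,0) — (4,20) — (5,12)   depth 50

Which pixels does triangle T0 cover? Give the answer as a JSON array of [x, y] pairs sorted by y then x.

T0:
  2·area = 56  (B↔C swapped to make it positive)
  edge (4, 6)→(8, 2): d=(4,-4) top-left  bias=+0
  edge (8, 2)→(8, 16): d=(0,14) right/bottom  bias=-1
  edge (8, 16)→(4, 6): d=(-4,-10) top-left  bias=+0
    (4,0)@(9, 1): e=[0,-14,70] → ·  [on edge]
    (3,1)@(7, 3): e=[0,14,42] → █  [on edge]
    (4,1)@(9, 3): e=[8,-14,62] → ·
    (2,2)@(5, 5): e=[0,42,14] → █  [on edge]
    (4,2)@(9, 5): e=[16,-14,54] → ·
    (1,3)@(3, 7): e=[0,70,-14] → ·  [on edge]
    (2,3)@(5, 7): e=[8,42,6] → █
    (4,3)@(9, 7): e=[24,-14,46] → ·
    (0,4)@(1, 9): e=[0,98,-42] → ·  [on edge]
    (2,4)@(5, 9): e=[16,42,-2] → ·
    (3,4)@(7, 9): e=[24,14,18] → █
    (4,4)@(9, 9): e=[32,-14,38] → ·
  covered (8 px):
    · · · · ·
    · · · █ ·
    · · █ █ ·
    · · █ █ ·
    · · · █ ·
    · · · █ ·
    · · · █ ·
    · · · · ·
    · · · · ·
    · · · · ·
    · · · · ·
T1:
  2·area = 20  (B↔C swapped to make it positive)
  edge (4, 0)→(5, 12): d=(1,12) right/bottom  bias=-1
  edge (5, 12)→(4, 20): d=(-1,8) right/bottom  bias=-1
  edge (4, 20)→(4, 0): d=(0,-20) top-left  bias=+0
  covered (0 px):
    · · · · ·
    · · · · ·
    · · · · ·
    · · · · ·
    · · · · ·
    · · · · ·
    · · · · ·
    · · · · ·
    · · · · ·
    · · · · ·
    · · · · ·

Final: [[3,1],[2,2],[3,2],[2,3],[3,3],[3,4],[3,5],[3,6]]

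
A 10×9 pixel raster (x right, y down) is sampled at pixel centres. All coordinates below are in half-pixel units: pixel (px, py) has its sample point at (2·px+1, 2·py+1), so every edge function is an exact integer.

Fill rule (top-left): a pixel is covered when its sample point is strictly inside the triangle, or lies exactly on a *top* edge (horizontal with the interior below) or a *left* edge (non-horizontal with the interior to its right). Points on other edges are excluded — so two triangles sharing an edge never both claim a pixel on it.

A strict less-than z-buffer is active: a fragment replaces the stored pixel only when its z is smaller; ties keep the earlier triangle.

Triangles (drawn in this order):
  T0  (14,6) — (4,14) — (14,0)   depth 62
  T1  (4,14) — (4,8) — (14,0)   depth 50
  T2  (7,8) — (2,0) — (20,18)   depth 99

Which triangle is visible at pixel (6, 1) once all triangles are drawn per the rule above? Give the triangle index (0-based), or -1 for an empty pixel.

T0:
  2·area = 60
  edge (14, 6)→(4, 14): d=(-10,8) right/bottom  bias=-1
  edge (4, 14)→(14, 0): d=(10,-14) top-left  bias=+0
  edge (14, 0)→(14, 6): d=(0,6) right/bottom  bias=-1
    (6,1)@(13, 3): e=[38,16,6] → X
    (7,1)@(15, 3): e=[22,44,-6] → .
    (5,2)@(11, 5): e=[34,8,18] → X
    (7,2)@(15, 5): e=[2,64,-6] → .
    (4,3)@(9, 7): e=[30,0,30] → X  [on edge]
    (6,3)@(13, 7): e=[-2,56,6] → .
    (4,4)@(9, 9): e=[10,20,30] → X
    (5,4)@(11, 9): e=[-6,48,18] → .
    (3,5)@(7, 11): e=[6,12,42] → X
    (4,5)@(9, 11): e=[-10,40,30] → .
    (2,6)@(5, 13): e=[2,4,54] → X
    (3,6)@(7, 13): e=[-14,32,42] → .
  covered (8 px):
    . . . . . . . . . .
    . . . . . . X . . .
    . . . . . X X . . .
    . . . . X X . . . .
    . . . . X . . . . .
    . . . X . . . . . .
    . . X . . . . . . .
    . . . . . . . . . .
    . . . . . . . . . .
T1:
  2·area = 60
  edge (4, 14)→(4, 8): d=(0,-6) top-left  bias=+0
  edge (4, 8)→(14, 0): d=(10,-8) top-left  bias=+0
  edge (14, 0)→(4, 14): d=(-10,14) right/bottom  bias=-1
    (6,0)@(13, 1): e=[54,2,4] → X
    (7,0)@(15, 1): e=[66,18,-24] → .
    (5,1)@(11, 3): e=[42,6,12] → X
    (6,1)@(13, 3): e=[54,22,-16] → .
    (4,2)@(9, 5): e=[30,10,20] → X
    (5,2)@(11, 5): e=[42,26,-8] → .
    (3,3)@(7, 7): e=[18,14,28] → X
    (4,3)@(9, 7): e=[30,30,0] → .  [on edge]
    (2,4)@(5, 9): e=[6,18,36] → X
    (4,4)@(9, 9): e=[30,50,-20] → .
    (2,5)@(5, 11): e=[6,38,16] → X
    (3,5)@(7, 11): e=[18,54,-12] → .
  covered (7 px):
    . . . . . . X . . .
    . . . . . X . . . .
    . . . . X . . . . .
    . . . X . . . . . .
    . . X X . . . . . .
    . . X . . . . . . .
    . . . . . . . . . .
    . . . . . . . . . .
    . . . . . . . . . .
T2:
  2·area = 54
  edge (7, 8)→(2, 0): d=(-5,-8) top-left  bias=+0
  edge (2, 0)→(20, 18): d=(18,18) right/bottom  bias=-1
  edge (20, 18)→(7, 8): d=(-13,-10) top-left  bias=+0
    (1,0)@(3, 1): e=[3,0,51] → .  [on edge]
    (2,1)@(5, 3): e=[9,0,45] → .  [on edge]
    (3,2)@(7, 5): e=[15,0,39] → .  [on edge]
    (3,3)@(7, 7): e=[5,36,13] → X
    (4,3)@(9, 7): e=[21,0,33] → .  [on edge]
    (3,4)@(7, 9): e=[-5,72,-13] → .
    (4,4)@(9, 9): e=[11,36,7] → X
    (5,4)@(11, 9): e=[27,0,27] → .  [on edge]
    (4,5)@(9, 11): e=[1,72,-19] → .
    (5,5)@(11, 11): e=[17,36,1] → X
    (6,5)@(13, 11): e=[33,0,21] → .  [on edge]
    (5,6)@(11, 13): e=[7,72,-25] → .
    (7,6)@(15, 13): e=[39,0,15] → .  [on edge]
    (8,7)@(17, 15): e=[45,0,9] → .  [on edge]
    (9,8)@(19, 17): e=[51,0,3] → .  [on edge]
  covered (3 px):
    . . . . . . . . . .
    . . . . . . . . . .
    . . . . . . . . . .
    . . . X . . . . . .
    . . . . X . . . . .
    . . . . . X . . . .
    . . . . . . . . . .
    . . . . . . . . . .
    . . . . . . . . . .

Z-buffer (winner per pixel, '.' = empty):
  . . . . . . 1 . . .
  . . . . . 1 0 . . .
  . . . . 1 0 0 . . .
  . . . 1 0 0 . . . .
  . . 1 1 0 . . . . .
  . . 1 0 . 2 . . . .
  . . 0 . . . . . . .
  . . . . . . . . . .
  . . . . . . . . . .

Result: 0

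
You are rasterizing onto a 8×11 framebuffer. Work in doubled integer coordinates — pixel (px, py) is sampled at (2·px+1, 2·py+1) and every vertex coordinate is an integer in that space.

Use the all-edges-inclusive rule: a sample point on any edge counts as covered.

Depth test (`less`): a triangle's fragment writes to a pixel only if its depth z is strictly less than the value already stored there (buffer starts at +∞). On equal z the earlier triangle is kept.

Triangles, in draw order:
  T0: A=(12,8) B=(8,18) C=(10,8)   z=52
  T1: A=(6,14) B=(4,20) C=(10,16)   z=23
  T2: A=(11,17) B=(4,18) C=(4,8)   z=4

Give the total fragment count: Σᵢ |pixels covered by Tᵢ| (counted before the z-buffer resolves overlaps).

T0:
  2·area = 20
  edge (12, 8)→(8, 18): d=(-4,10) inclusive
  edge (8, 18)→(10, 8): d=(2,-10) inclusive
  edge (10, 8)→(12, 8): d=(2,0) inclusive
    (5,1)@(11, 3): e=[30,0,-10] → .  [on edge]
    (5,4)@(11, 9): e=[6,12,2] → X
    (6,4)@(13, 9): e=[-14,32,2] → .
    (5,5)@(11, 11): e=[-2,16,6] → .
    (4,6)@(9, 13): e=[10,0,10] → X  [on edge]
    (5,6)@(11, 13): e=[-10,20,10] → .
    (4,7)@(9, 15): e=[2,4,14] → X
    (5,7)@(11, 15): e=[-18,24,14] → .
    (4,8)@(9, 17): e=[-6,8,18] → .
  covered (3 px):
    . . . . . . . .
    . . . . . . . .
    . . . . . . . .
    . . . . . . . .
    . . . . . X . .
    . . . . . . . .
    . . . . X . . .
    . . . . X . . .
    . . . . . . . .
    . . . . . . . .
    . . . . . . . .
T1:
  2·area = 28  (B↔C swapped to make it positive)
  edge (6, 14)→(10, 16): d=(4,2) inclusive
  edge (10, 16)→(4, 20): d=(-6,4) inclusive
  edge (4, 20)→(6, 14): d=(2,-6) inclusive
    (4,2)@(9, 5): e=[-42,70,0] → .  [on edge]
    (3,5)@(7, 11): e=[-14,42,0] → .  [on edge]
    (3,7)@(7, 15): e=[2,18,8] → X
    (4,7)@(9, 15): e=[-2,10,20] → .
    (2,8)@(5, 17): e=[14,14,0] → X  [on edge]
    (4,8)@(9, 17): e=[6,-2,24] → .
    (2,9)@(5, 19): e=[22,2,4] → X
    (3,9)@(7, 19): e=[18,-6,16] → .
    (2,10)@(5, 21): e=[30,-10,8] → .
  covered (4 px):
    . . . . . . . .
    . . . . . . . .
    . . . . . . . .
    . . . . . . . .
    . . . . . . . .
    . . . . . . . .
    . . . . . . . .
    . . . X . . . .
    . . X X . . . .
    . . X . . . . .
    . . . . . . . .
T2:
  2·area = 70
  edge (11, 17)→(4, 18): d=(-7,1) inclusive
  edge (4, 18)→(4, 8): d=(0,-10) inclusive
  edge (4, 8)→(11, 17): d=(7,9) inclusive
    (2,5)@(5, 11): e=[48,10,12] → X
    (3,5)@(7, 11): e=[46,30,-6] → .
    (2,6)@(5, 13): e=[34,10,26] → X
    (3,6)@(7, 13): e=[32,30,8] → X
    (4,6)@(9, 13): e=[30,50,-10] → .
    (2,7)@(5, 15): e=[20,10,40] → X
    (4,7)@(9, 15): e=[16,50,4] → X
    (5,7)@(11, 15): e=[14,70,-14] → .
    (2,8)@(5, 17): e=[6,10,54] → X
    (5,8)@(11, 17): e=[0,70,0] → X  [on edge]
    (6,8)@(13, 17): e=[-2,90,-18] → .
    (2,9)@(5, 19): e=[-8,10,68] → .
  covered (10 px):
    . . . . . . . .
    . . . . . . . .
    . . . . . . . .
    . . . . . . . .
    . . . . . . . .
    . . X . . . . .
    . . X X . . . .
    . . X X X . . .
    . . X X X X . .
    . . . . . . . .
    . . . . . . . .

Final: 17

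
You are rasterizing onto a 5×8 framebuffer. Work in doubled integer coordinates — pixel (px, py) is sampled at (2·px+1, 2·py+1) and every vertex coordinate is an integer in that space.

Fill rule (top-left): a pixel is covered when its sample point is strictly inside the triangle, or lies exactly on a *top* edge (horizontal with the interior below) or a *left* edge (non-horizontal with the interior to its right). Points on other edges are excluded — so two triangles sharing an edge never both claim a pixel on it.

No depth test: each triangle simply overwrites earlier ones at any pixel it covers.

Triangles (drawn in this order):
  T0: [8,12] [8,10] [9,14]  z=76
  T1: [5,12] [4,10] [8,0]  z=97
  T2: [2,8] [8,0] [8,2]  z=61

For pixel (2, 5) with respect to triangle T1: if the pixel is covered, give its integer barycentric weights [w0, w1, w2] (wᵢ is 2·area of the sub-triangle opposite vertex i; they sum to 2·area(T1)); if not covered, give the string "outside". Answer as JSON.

T0:
  2·area = 2
  edge (8, 12)→(8, 10): d=(0,-2) top-left  bias=+0
  edge (8, 10)→(9, 14): d=(1,4) right/bottom  bias=-1
  edge (9, 14)→(8, 12): d=(-1,-2) top-left  bias=+0
  covered (0 px):
    · · · · ·
    · · · · ·
    · · · · ·
    · · · · ·
    · · · · ·
    · · · · ·
    · · · · ·
    · · · · ·
T1:
  2·area = 18
  edge (5, 12)→(4, 10): d=(-1,-2) top-left  bias=+0
  edge (4, 10)→(8, 0): d=(4,-10) top-left  bias=+0
  edge (8, 0)→(5, 12): d=(-3,12) right/bottom  bias=-1
    (3,1)@(7, 3): e=[13,2,3] → █
    (4,1)@(9, 3): e=[17,22,-21] → ·
    (3,2)@(7, 5): e=[11,10,-3] → ·
    (2,4)@(5, 9): e=[3,6,9] → █
    (3,4)@(7, 9): e=[7,26,-15] → ·
    (2,5)@(5, 11): e=[1,14,3] → █
    (3,5)@(7, 11): e=[5,34,-21] → ·
    (2,6)@(5, 13): e=[-1,22,-3] → ·
  covered (3 px):
    · · · · ·
    · · · █ ·
    · · · · ·
    · · · · ·
    · · █ · ·
    · · █ · ·
    · · · · ·
    · · · · ·
T2:
  2·area = 12
  edge (2, 8)→(8, 0): d=(6,-8) top-left  bias=+0
  edge (8, 0)→(8, 2): d=(0,2) right/bottom  bias=-1
  edge (8, 2)→(2, 8): d=(-6,6) right/bottom  bias=-1
    (4,0)@(9, 1): e=[14,-2,0] → ·  [on edge]
    (3,1)@(7, 3): e=[10,2,0] → ·  [on edge]
    (2,2)@(5, 5): e=[6,6,0] → ·  [on edge]
    (1,3)@(3, 7): e=[2,10,0] → ·  [on edge]
    (0,4)@(1, 9): e=[-2,14,0] → ·  [on edge]
  covered (0 px):
    · · · · ·
    · · · · ·
    · · · · ·
    · · · · ·
    · · · · ·
    · · · · ·
    · · · · ·
    · · · · ·

Answer: [14,3,1]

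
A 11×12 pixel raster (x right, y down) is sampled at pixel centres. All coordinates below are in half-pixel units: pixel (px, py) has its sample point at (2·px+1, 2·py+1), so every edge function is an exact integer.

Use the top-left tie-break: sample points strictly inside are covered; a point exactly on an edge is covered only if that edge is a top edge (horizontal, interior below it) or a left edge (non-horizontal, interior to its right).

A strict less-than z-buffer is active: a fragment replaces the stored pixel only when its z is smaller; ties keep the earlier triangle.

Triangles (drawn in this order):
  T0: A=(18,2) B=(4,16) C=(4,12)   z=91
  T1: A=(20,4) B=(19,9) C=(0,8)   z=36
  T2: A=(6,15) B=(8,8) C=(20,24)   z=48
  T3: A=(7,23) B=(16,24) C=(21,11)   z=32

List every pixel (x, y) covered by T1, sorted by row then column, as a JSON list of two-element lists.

T0:
  2·area = 56
  edge (18, 2)→(4, 16): d=(-14,14) right/bottom  bias=-1
  edge (4, 16)→(4, 12): d=(0,-4) top-left  bias=+0
  edge (4, 12)→(18, 2): d=(14,-10) top-left  bias=+0
    (9,0)@(19, 1): e=[0,60,-4] → ·  [on edge]
    (8,1)@(17, 3): e=[0,52,4] → ·  [on edge]
    (7,2)@(15, 5): e=[0,44,12] → ·  [on edge]
    (5,3)@(11, 7): e=[28,28,0] → █  [on edge]
    (6,3)@(13, 7): e=[0,36,20] → ·  [on edge]
    (4,4)@(9, 9): e=[28,20,8] → █
    (5,4)@(11, 9): e=[0,28,28] → ·  [on edge]
    (3,5)@(7, 11): e=[28,12,16] → █
    (4,5)@(9, 11): e=[0,20,36] → ·  [on edge]
    (2,6)@(5, 13): e=[28,4,24] → █
    (3,6)@(7, 13): e=[0,12,44] → ·  [on edge]
    (2,7)@(5, 15): e=[0,4,52] → ·  [on edge]
    (1,8)@(3, 17): e=[0,-4,60] → ·  [on edge]
    (0,9)@(1, 19): e=[0,-12,68] → ·  [on edge]
  covered (4 px):
    · · · · · · · · · · ·
    · · · · · · · · · · ·
    · · · · · · · · · · ·
    · · · · · █ · · · · ·
    · · · · █ · · · · · ·
    · · · █ · · · · · · ·
    · · █ · · · · · · · ·
    · · · · · · · · · · ·
    · · · · · · · · · · ·
    · · · · · · · · · · ·
    · · · · · · · · · · ·
    · · · · · · · · · · ·
T1:
  2·area = 96
  edge (20, 4)→(19, 9): d=(-1,5) right/bottom  bias=-1
  edge (19, 9)→(0, 8): d=(-19,-1) top-left  bias=+0
  edge (0, 8)→(20, 4): d=(20,-4) top-left  bias=+0
    (7,2)@(15, 5): e=[24,72,0] → █  [on edge]
    (8,2)@(17, 5): e=[14,74,8] → █
    (9,2)@(19, 5): e=[4,76,16] → █
    (10,2)@(21, 5): e=[-6,78,24] → ·
    (2,3)@(5, 7): e=[72,24,0] → █  [on edge]
    (3,3)@(7, 7): e=[62,26,8] → █
    (4,3)@(9, 7): e=[52,28,16] → █
    (5,3)@(11, 7): e=[42,30,24] → █
    (6,3)@(13, 7): e=[32,32,32] → █
    (10,3)@(21, 7): e=[-8,40,64] → ·
    (2,4)@(5, 9): e=[70,-14,40] → ·
    (3,4)@(7, 9): e=[60,-12,48] → ·
    (9,4)@(19, 9): e=[0,0,96] → ·  [on edge]
    (8,9)@(17, 19): e=[0,-192,288] → ·  [on edge]
  covered (11 px):
    · · · · · · · · · · ·
    · · · · · · · · · · ·
    · · · · · · · █ █ █ ·
    · · █ █ █ █ █ █ █ █ ·
    · · · · · · · · · · ·
    · · · · · · · · · · ·
    · · · · · · · · · · ·
    · · · · · · · · · · ·
    · · · · · · · · · · ·
    · · · · · · · · · · ·
    · · · · · · · · · · ·
    · · · · · · · · · · ·
T2:
  2·area = 116
  edge (6, 15)→(8, 8): d=(2,-7) top-left  bias=+0
  edge (8, 8)→(20, 24): d=(12,16) right/bottom  bias=-1
  edge (20, 24)→(6, 15): d=(-14,-9) top-left  bias=+0
    (4,5)@(9, 11): e=[13,20,83] → █
    (5,5)@(11, 11): e=[27,-12,101] → ·
    (3,6)@(7, 13): e=[3,76,37] → █
    (5,6)@(11, 13): e=[31,12,73] → █
    (6,6)@(13, 13): e=[45,-20,91] → ·
    (3,7)@(7, 15): e=[7,100,9] → █
    (6,7)@(13, 15): e=[49,4,63] → █
    (7,7)@(15, 15): e=[63,-28,81] → ·
    (3,8)@(7, 17): e=[11,124,-19] → ·
    (4,8)@(9, 17): e=[25,92,-1] → ·
    (5,8)@(11, 17): e=[39,60,17] → █
    (7,8)@(15, 17): e=[67,-4,53] → ·
  covered (14 px):
    · · · · · · · · · · ·
    · · · · · · · · · · ·
    · · · · · · · · · · ·
    · · · · · · · · · · ·
    · · · · · · · · · · ·
    · · · · █ · · · · · ·
    · · · █ █ █ · · · · ·
    · · · █ █ █ █ · · · ·
    · · · · · █ █ · · · ·
    · · · · · · █ █ · · ·
    · · · · · · · · █ · ·
    · · · · · · · · · █ ·
T3:
  2·area = 122  (B↔C swapped to make it positive)
  edge (7, 23)→(21, 11): d=(14,-12) top-left  bias=+0
  edge (21, 11)→(16, 24): d=(-5,13) right/bottom  bias=-1
  edge (16, 24)→(7, 23): d=(-9,-1) top-left  bias=+0
    (10,5)@(21, 11): e=[0,0,122] → ·  [on edge]
    (9,6)@(19, 13): e=[4,16,102] → █
    (10,6)@(21, 13): e=[28,-10,104] → ·
    (8,7)@(17, 15): e=[8,32,82] → █
    (10,7)@(21, 15): e=[56,-20,86] → ·
    (7,8)@(15, 17): e=[12,48,62] → █
    (9,8)@(19, 17): e=[60,-4,66] → ·
    (6,9)@(13, 19): e=[16,64,42] → █
    (9,9)@(19, 19): e=[88,-14,48] → ·
    (5,10)@(11, 21): e=[20,80,22] → █
    (9,10)@(19, 21): e=[116,-24,30] → ·
    (3,11)@(7, 23): e=[0,122,0] → █  [on edge]
  covered (17 px):
    · · · · · · · · · · ·
    · · · · · · · · · · ·
    · · · · · · · · · · ·
    · · · · · · · · · · ·
    · · · · · · · · · · ·
    · · · · · · · · · · ·
    · · · · · · · · · █ ·
    · · · · · · · · █ █ ·
    · · · · · · · █ █ · ·
    · · · · · · █ █ █ · ·
    · · · · · █ █ █ █ · ·
    · · · █ █ █ █ █ · · ·

Result: [[7,2],[8,2],[9,2],[2,3],[3,3],[4,3],[5,3],[6,3],[7,3],[8,3],[9,3]]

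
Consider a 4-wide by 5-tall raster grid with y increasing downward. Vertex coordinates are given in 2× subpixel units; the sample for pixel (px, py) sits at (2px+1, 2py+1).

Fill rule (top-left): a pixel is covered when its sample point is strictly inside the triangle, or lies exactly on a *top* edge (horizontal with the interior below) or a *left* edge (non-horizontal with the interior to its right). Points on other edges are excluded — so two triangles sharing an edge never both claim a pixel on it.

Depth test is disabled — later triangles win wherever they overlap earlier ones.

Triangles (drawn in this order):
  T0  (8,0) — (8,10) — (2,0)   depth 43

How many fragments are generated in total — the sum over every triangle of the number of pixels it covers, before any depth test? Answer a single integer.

T0:
  2·area = 60
  edge (8, 0)→(8, 10): d=(0,10) right/bottom  bias=-1
  edge (8, 10)→(2, 0): d=(-6,-10) top-left  bias=+0
  edge (2, 0)→(8, 0): d=(6,0) top-left  bias=+0
    (1,0)@(3, 1): e=[50,4,6] → #
    (2,0)@(5, 1): e=[30,24,6] → #
    (3,0)@(7, 1): e=[10,44,6] → #
    (1,1)@(3, 3): e=[50,-8,18] → ·
    (2,1)@(5, 3): e=[30,12,18] → #
    (2,2)@(5, 5): e=[30,0,30] → #  [on edge]
    (2,3)@(5, 7): e=[30,-12,42] → ·
    (3,3)@(7, 7): e=[10,8,42] → #
    (3,4)@(7, 9): e=[10,-4,54] → ·
  covered (8 px):
    · # # #
    · · # #
    · · # #
    · · · #
    · · · ·

Answer: 8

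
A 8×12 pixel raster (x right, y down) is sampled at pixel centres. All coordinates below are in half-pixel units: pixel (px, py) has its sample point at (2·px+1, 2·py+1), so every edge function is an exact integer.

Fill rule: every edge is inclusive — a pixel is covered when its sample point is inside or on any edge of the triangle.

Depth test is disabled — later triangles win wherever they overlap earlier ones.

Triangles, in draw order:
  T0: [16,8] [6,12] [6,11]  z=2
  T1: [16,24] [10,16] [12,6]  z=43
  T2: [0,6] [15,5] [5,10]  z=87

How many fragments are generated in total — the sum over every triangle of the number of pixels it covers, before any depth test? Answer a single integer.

T0:
  2·area = 10
  edge (16, 8)→(6, 12): d=(-10,4) inclusive
  edge (6, 12)→(6, 11): d=(0,-1) inclusive
  edge (6, 11)→(16, 8): d=(10,-3) inclusive
    (6,4)@(13, 9): e=[2,7,1] → X
    (7,4)@(15, 9): e=[-6,9,7] → .
    (3,5)@(7, 11): e=[6,1,3] → X
    (4,5)@(9, 11): e=[-2,3,9] → .
    (6,5)@(13, 11): e=[-18,7,21] → .
    (3,6)@(7, 13): e=[-14,1,23] → .
  covered (2 px):
    . . . . . . . .
    . . . . . . . .
    . . . . . . . .
    . . . . . . . .
    . . . . . . X .
    . . . X . . . .
    . . . . . . . .
    . . . . . . . .
    . . . . . . . .
    . . . . . . . .
    . . . . . . . .
    . . . . . . . .
T1:
  2·area = 76
  edge (16, 24)→(10, 16): d=(-6,-8) inclusive
  edge (10, 16)→(12, 6): d=(2,-10) inclusive
  edge (12, 6)→(16, 24): d=(4,18) inclusive
    (6,0)@(13, 1): e=[114,0,-38] → .  [on edge]
    (5,5)@(11, 11): e=[38,0,38] → X  [on edge]
    (6,5)@(13, 11): e=[54,20,2] → X
    (7,5)@(15, 11): e=[70,40,-34] → .
    (5,6)@(11, 13): e=[26,4,46] → X
    (7,6)@(15, 13): e=[58,44,-26] → .
    (5,7)@(11, 15): e=[14,8,54] → X
    (7,7)@(15, 15): e=[46,48,-18] → .
    (5,8)@(11, 17): e=[2,12,62] → X
    (7,8)@(15, 17): e=[34,52,-10] → .
    (5,9)@(11, 19): e=[-10,16,70] → .
    (6,9)@(13, 19): e=[6,36,34] → X
    (4,10)@(9, 21): e=[-38,0,114] → .  [on edge]
  covered (10 px):
    . . . . . . . .
    . . . . . . . .
    . . . . . . . .
    . . . . . . . .
    . . . . . . . .
    . . . . . X X .
    . . . . . X X .
    . . . . . X X .
    . . . . . X X .
    . . . . . . X .
    . . . . . . . X
    . . . . . . . .
T2:
  2·area = 65
  edge (0, 6)→(15, 5): d=(15,-1) inclusive
  edge (15, 5)→(5, 10): d=(-10,5) inclusive
  edge (5, 10)→(0, 6): d=(-5,-4) inclusive
    (7,2)@(15, 5): e=[0,0,65] → X  [on edge]
    (1,3)@(3, 7): e=[18,40,7] → X
    (2,3)@(5, 7): e=[20,30,15] → X
    (3,3)@(7, 7): e=[22,20,23] → X
    (4,3)@(9, 7): e=[24,10,31] → X
    (5,3)@(11, 7): e=[26,0,39] → X  [on edge]
    (6,3)@(13, 7): e=[28,-10,47] → .
    (7,3)@(15, 7): e=[30,-20,55] → .
    (1,4)@(3, 9): e=[48,20,-3] → .
    (2,4)@(5, 9): e=[50,10,5] → X
    (3,4)@(7, 9): e=[52,0,13] → X  [on edge]
    (4,4)@(9, 9): e=[54,-10,21] → .
    (1,5)@(3, 11): e=[78,0,-13] → .  [on edge]
  covered (8 px):
    . . . . . . . .
    . . . . . . . .
    . . . . . . . X
    . X X X X X . .
    . . X X . . . .
    . . . . . . . .
    . . . . . . . .
    . . . . . . . .
    . . . . . . . .
    . . . . . . . .
    . . . . . . . .
    . . . . . . . .

Final: 20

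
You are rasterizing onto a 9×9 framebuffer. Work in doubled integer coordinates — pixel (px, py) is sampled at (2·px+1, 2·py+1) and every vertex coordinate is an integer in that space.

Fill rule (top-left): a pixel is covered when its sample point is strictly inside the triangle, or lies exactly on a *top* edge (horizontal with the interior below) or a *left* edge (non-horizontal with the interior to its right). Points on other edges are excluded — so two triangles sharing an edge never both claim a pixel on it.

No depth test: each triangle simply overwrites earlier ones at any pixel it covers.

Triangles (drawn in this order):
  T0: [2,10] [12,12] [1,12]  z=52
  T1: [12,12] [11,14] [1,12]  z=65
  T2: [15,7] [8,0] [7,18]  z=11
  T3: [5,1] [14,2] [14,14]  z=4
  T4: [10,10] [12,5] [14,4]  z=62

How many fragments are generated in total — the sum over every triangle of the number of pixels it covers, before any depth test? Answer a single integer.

T0:
  2·area = 22
  edge (2, 10)→(12, 12): d=(10,2) right/bottom  bias=-1
  edge (12, 12)→(1, 12): d=(-11,0) right/bottom  bias=-1
  edge (1, 12)→(2, 10): d=(1,-2) top-left  bias=+0
    (1,5)@(3, 11): e=[8,11,3] → #
    (2,5)@(5, 11): e=[4,11,7] → #
    (3,5)@(7, 11): e=[0,11,11] → ·  [on edge]
    (1,6)@(3, 13): e=[28,-11,5] → ·
    (2,6)@(5, 13): e=[24,-11,9] → ·
    (8,6)@(17, 13): e=[0,-11,33] → ·  [on edge]
  covered (2 px):
    · · · · · · · · ·
    · · · · · · · · ·
    · · · · · · · · ·
    · · · · · · · · ·
    · · · · · · · · ·
    · # # · · · · · ·
    · · · · · · · · ·
    · · · · · · · · ·
    · · · · · · · · ·
T1:
  2·area = 22
  edge (12, 12)→(11, 14): d=(-1,2) right/bottom  bias=-1
  edge (11, 14)→(1, 12): d=(-10,-2) top-left  bias=+0
  edge (1, 12)→(12, 12): d=(11,0) top-left  bias=+0
    (3,6)@(7, 13): e=[9,2,11] → #
    (4,6)@(9, 13): e=[5,6,11] → #
    (5,6)@(11, 13): e=[1,10,11] → #
    (6,6)@(13, 13): e=[-3,14,11] → ·
    (3,7)@(7, 15): e=[7,-18,33] → ·
    (4,7)@(9, 15): e=[3,-14,33] → ·
    (5,7)@(11, 15): e=[-1,-10,33] → ·
  covered (3 px):
    · · · · · · · · ·
    · · · · · · · · ·
    · · · · · · · · ·
    · · · · · · · · ·
    · · · · · · · · ·
    · · · · · · · · ·
    · · · # # # · · ·
    · · · · · · · · ·
    · · · · · · · · ·
T2:
  2·area = 133  (B↔C swapped to make it positive)
  edge (15, 7)→(7, 18): d=(-8,11) right/bottom  bias=-1
  edge (7, 18)→(8, 0): d=(1,-18) top-left  bias=+0
  edge (8, 0)→(15, 7): d=(7,7) right/bottom  bias=-1
    (4,0)@(9, 1): e=[114,19,0] → ·  [on edge]
    (4,1)@(9, 3): e=[98,21,14] → #
    (5,1)@(11, 3): e=[76,57,0] → ·  [on edge]
    (4,2)@(9, 5): e=[82,23,28] → #
    (5,2)@(11, 5): e=[60,59,14] → #
    (6,2)@(13, 5): e=[38,95,0] → ·  [on edge]
    (4,3)@(9, 7): e=[66,25,42] → #
    (6,3)@(13, 7): e=[22,97,14] → #
    (7,3)@(15, 7): e=[0,133,0] → ·  [on edge]
    (4,4)@(9, 9): e=[50,27,56] → #
    (7,4)@(15, 9): e=[-16,135,14] → ·
    (8,4)@(17, 9): e=[-38,171,0] → ·  [on edge]
  covered (13 px):
    · · · · · · · · ·
    · · · · # · · · ·
    · · · · # # · · ·
    · · · · # # # · ·
    · · · · # # # · ·
    · · · · # # · · ·
    · · · · # · · · ·
    · · · · # · · · ·
    · · · · · · · · ·
T3:
  2·area = 108
  edge (5, 1)→(14, 2): d=(9,1) right/bottom  bias=-1
  edge (14, 2)→(14, 14): d=(0,12) right/bottom  bias=-1
  edge (14, 14)→(5, 1): d=(-9,-13) top-left  bias=+0
    (2,0)@(5, 1): e=[0,108,0] → ·  [on edge]
    (3,1)@(7, 3): e=[16,84,8] → #
    (4,1)@(9, 3): e=[14,60,34] → #
    (5,1)@(11, 3): e=[12,36,60] → #
    (6,1)@(13, 3): e=[10,12,86] → #
    (7,1)@(15, 3): e=[8,-12,112] → ·
    (3,2)@(7, 5): e=[34,84,-10] → ·
    (4,2)@(9, 5): e=[32,60,16] → #
    (7,2)@(15, 5): e=[26,-12,94] → ·
    (4,3)@(9, 7): e=[50,60,-2] → ·
    (5,3)@(11, 7): e=[48,36,24] → #
    (7,3)@(15, 7): e=[44,-12,76] → ·
  covered (12 px):
    · · · · · · · · ·
    · · · # # # # · ·
    · · · · # # # · ·
    · · · · · # # · ·
    · · · · · # # · ·
    · · · · · · # · ·
    · · · · · · · · ·
    · · · · · · · · ·
    · · · · · · · · ·
T4:
  2·area = 8
  edge (10, 10)→(12, 5): d=(2,-5) top-left  bias=+0
  edge (12, 5)→(14, 4): d=(2,-1) top-left  bias=+0
  edge (14, 4)→(10, 10): d=(-4,6) right/bottom  bias=-1
    (6,2)@(13, 5): e=[5,1,2] → #
    (7,2)@(15, 5): e=[15,3,-10] → ·
    (6,3)@(13, 7): e=[9,5,-6] → ·
  covered (1 px):
    · · · · · · · · ·
    · · · · · · · · ·
    · · · · · · # · ·
    · · · · · · · · ·
    · · · · · · · · ·
    · · · · · · · · ·
    · · · · · · · · ·
    · · · · · · · · ·
    · · · · · · · · ·

Final: 31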